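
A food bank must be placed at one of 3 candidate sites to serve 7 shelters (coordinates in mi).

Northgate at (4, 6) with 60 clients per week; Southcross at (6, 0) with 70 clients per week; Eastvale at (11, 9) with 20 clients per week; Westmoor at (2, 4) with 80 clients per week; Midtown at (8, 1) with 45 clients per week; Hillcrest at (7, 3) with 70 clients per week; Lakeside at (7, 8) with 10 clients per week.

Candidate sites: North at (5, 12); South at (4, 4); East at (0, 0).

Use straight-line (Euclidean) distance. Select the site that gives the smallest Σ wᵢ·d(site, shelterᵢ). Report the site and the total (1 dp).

Total weighted distance at each candidate:
  North (5, 12): total = 3228.7
  South (4, 4): total = 1261.5
  East (0, 0): total = 2496.9
Minimum is at South with total 1261.5 mi.

South, total 1261.5 mi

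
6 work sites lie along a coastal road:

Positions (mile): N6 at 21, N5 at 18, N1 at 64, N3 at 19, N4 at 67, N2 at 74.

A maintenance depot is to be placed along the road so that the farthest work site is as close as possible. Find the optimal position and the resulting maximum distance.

location 46, max distance 28

The 1-center on a line is the midpoint of the two extreme points: leftmost at 18, rightmost at 74.
Optimal location = (18 + 74)/2 = 46; maximum distance = (74 − 18)/2 = 28.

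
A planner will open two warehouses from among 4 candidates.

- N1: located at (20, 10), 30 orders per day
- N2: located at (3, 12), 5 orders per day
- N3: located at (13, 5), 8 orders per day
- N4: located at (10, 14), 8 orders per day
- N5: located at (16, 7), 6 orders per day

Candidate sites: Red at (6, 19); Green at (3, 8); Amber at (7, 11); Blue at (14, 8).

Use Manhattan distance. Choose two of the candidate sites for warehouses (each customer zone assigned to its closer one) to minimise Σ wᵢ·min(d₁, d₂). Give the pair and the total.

Evaluate every pair (each demand assigned to the nearer of the two):
  {Amber, Blue}: total = 363
  {Green, Blue}: total = 390
  {Red, Blue}: total = 412
  {Green, Amber}: total = 662
  {Red, Amber}: total = 667
  {Red, Green}: total = 850
Best pair: {Amber, Blue} with total 363.

{Amber, Blue}, total 363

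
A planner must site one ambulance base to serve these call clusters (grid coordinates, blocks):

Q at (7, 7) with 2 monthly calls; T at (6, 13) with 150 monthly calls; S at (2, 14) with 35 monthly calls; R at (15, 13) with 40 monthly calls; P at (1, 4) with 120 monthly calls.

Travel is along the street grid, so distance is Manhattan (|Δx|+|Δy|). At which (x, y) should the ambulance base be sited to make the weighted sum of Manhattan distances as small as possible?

(6, 13)

Manhattan distance separates: Σwᵢ(|x−xᵢ|+|y−yᵢ|) = Σwᵢ|x−xᵢ| + Σwᵢ|y−yᵢ|, so x and y are optimised independently as 1-D weighted medians.
Total weight W = 347; half = 173.5.
x-coordinate, sorted with cumulative weight:
  x=1 (P, w=120) cum 120
  x=2 (S, w=35) cum 155
  x=6 (T, w=150) cum 305  ← median
  x=7 (Q, w=2) cum 307
  x=15 (R, w=40) cum 347
⇒ x* = 6
y-coordinate, sorted with cumulative weight:
  y=4 (P, w=120) cum 120
  y=7 (Q, w=2) cum 122
  y=13 (T, w=150) cum 272  ← median
  y=13 (R, w=40) cum 312
  y=14 (S, w=35) cum 347
⇒ y* = 13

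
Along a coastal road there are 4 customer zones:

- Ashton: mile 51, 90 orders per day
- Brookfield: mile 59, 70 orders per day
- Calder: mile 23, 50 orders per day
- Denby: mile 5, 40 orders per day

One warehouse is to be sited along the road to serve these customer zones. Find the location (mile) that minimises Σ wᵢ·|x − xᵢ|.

For a sum of weighted absolute distances on a line, the optimum is the weighted median (not the mean). Total weight W = 250; half-weight = 125.
Sort by position and accumulate weight:
  mile 5 (Denby, w=40) → cum 40
  mile 23 (Calder, w=50) → cum 90
  mile 51 (Ashton, w=90) → cum 180  ≥ 125 → median here
  mile 59 (Brookfield, w=70) → cum 250
Optimal location: mile 51.

x = 51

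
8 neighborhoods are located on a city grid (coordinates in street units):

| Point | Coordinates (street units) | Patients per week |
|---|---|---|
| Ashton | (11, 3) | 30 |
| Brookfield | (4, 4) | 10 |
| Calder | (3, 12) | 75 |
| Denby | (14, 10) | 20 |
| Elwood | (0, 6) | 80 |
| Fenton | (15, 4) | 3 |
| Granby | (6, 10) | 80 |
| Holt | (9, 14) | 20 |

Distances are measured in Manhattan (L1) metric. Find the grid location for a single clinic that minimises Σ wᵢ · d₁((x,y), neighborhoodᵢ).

Manhattan distance separates: Σwᵢ(|x−xᵢ|+|y−yᵢ|) = Σwᵢ|x−xᵢ| + Σwᵢ|y−yᵢ|, so x and y are optimised independently as 1-D weighted medians.
Total weight W = 318; half = 159.
x-coordinate, sorted with cumulative weight:
  x=0 (Elwood, w=80) cum 80
  x=3 (Calder, w=75) cum 155
  x=4 (Brookfield, w=10) cum 165  ← median
  x=6 (Granby, w=80) cum 245
  x=9 (Holt, w=20) cum 265
  x=11 (Ashton, w=30) cum 295
  x=14 (Denby, w=20) cum 315
  x=15 (Fenton, w=3) cum 318
⇒ x* = 4
y-coordinate, sorted with cumulative weight:
  y=3 (Ashton, w=30) cum 30
  y=4 (Brookfield, w=10) cum 40
  y=4 (Fenton, w=3) cum 43
  y=6 (Elwood, w=80) cum 123
  y=10 (Denby, w=20) cum 143
  y=10 (Granby, w=80) cum 223  ← median
  y=12 (Calder, w=75) cum 298
  y=14 (Holt, w=20) cum 318
⇒ y* = 10

(4, 10)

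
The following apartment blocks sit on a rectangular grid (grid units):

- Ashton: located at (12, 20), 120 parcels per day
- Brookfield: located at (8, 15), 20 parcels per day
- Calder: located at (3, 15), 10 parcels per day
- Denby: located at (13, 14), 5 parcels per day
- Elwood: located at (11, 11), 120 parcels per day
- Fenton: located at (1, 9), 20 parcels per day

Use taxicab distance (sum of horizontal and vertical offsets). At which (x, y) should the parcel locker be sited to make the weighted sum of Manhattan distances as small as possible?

Manhattan distance separates: Σwᵢ(|x−xᵢ|+|y−yᵢ|) = Σwᵢ|x−xᵢ| + Σwᵢ|y−yᵢ|, so x and y are optimised independently as 1-D weighted medians.
Total weight W = 295; half = 147.5.
x-coordinate, sorted with cumulative weight:
  x=1 (Fenton, w=20) cum 20
  x=3 (Calder, w=10) cum 30
  x=8 (Brookfield, w=20) cum 50
  x=11 (Elwood, w=120) cum 170  ← median
  x=12 (Ashton, w=120) cum 290
  x=13 (Denby, w=5) cum 295
⇒ x* = 11
y-coordinate, sorted with cumulative weight:
  y=9 (Fenton, w=20) cum 20
  y=11 (Elwood, w=120) cum 140
  y=14 (Denby, w=5) cum 145
  y=15 (Brookfield, w=20) cum 165  ← median
  y=15 (Calder, w=10) cum 175
  y=20 (Ashton, w=120) cum 295
⇒ y* = 15

(11, 15)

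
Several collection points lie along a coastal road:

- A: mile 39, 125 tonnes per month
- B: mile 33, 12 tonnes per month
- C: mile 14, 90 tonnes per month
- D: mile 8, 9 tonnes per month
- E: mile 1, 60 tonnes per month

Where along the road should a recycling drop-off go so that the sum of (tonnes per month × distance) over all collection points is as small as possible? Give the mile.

x = 14

For a sum of weighted absolute distances on a line, the optimum is the weighted median (not the mean). Total weight W = 296; half-weight = 148.
Sort by position and accumulate weight:
  mile 1 (E, w=60) → cum 60
  mile 8 (D, w=9) → cum 69
  mile 14 (C, w=90) → cum 159  ≥ 148 → median here
  mile 33 (B, w=12) → cum 171
  mile 39 (A, w=125) → cum 296
Optimal location: mile 14.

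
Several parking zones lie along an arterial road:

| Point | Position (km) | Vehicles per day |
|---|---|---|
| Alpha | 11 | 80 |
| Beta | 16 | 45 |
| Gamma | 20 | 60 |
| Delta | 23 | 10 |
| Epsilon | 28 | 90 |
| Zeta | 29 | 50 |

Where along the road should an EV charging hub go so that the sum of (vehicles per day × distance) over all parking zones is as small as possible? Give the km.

x = 20

For a sum of weighted absolute distances on a line, the optimum is the weighted median (not the mean). Total weight W = 335; half-weight = 167.5.
Sort by position and accumulate weight:
  km 11 (Alpha, w=80) → cum 80
  km 16 (Beta, w=45) → cum 125
  km 20 (Gamma, w=60) → cum 185  ≥ 167.5 → median here
  km 23 (Delta, w=10) → cum 195
  km 28 (Epsilon, w=90) → cum 285
  km 29 (Zeta, w=50) → cum 335
Optimal location: km 20.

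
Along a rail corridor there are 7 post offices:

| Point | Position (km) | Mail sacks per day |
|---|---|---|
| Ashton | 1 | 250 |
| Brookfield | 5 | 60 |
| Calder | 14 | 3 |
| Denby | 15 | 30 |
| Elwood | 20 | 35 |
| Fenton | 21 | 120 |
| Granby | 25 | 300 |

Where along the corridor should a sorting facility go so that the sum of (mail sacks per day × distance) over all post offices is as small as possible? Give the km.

For a sum of weighted absolute distances on a line, the optimum is the weighted median (not the mean). Total weight W = 798; half-weight = 399.
Sort by position and accumulate weight:
  km 1 (Ashton, w=250) → cum 250
  km 5 (Brookfield, w=60) → cum 310
  km 14 (Calder, w=3) → cum 313
  km 15 (Denby, w=30) → cum 343
  km 20 (Elwood, w=35) → cum 378
  km 21 (Fenton, w=120) → cum 498  ≥ 399 → median here
  km 25 (Granby, w=300) → cum 798
Optimal location: km 21.

x = 21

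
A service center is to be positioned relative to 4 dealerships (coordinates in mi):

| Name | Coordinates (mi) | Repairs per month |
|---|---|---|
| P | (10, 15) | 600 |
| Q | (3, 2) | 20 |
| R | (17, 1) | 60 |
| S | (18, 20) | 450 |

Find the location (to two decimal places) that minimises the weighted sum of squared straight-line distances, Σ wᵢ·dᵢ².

(13.43, 16.02)

The minimiser of Σwᵢ‖p−pᵢ‖² is the weighted centroid p* = (Σwᵢpᵢ)/(Σwᵢ).
Σwᵢ = 1130.
Σwᵢxᵢ = 600·10 + 20·3 + 60·17 + 450·18 = 15180.
Σwᵢyᵢ = 600·15 + 20·2 + 60·1 + 450·20 = 18100.
x* = 15180/1130 = 13.43, y* = 18100/1130 = 16.02.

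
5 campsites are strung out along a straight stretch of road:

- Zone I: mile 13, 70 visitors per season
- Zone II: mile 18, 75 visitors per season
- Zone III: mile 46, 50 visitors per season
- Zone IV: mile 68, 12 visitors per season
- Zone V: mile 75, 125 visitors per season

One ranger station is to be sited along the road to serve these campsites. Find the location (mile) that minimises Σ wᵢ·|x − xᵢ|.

x = 46

For a sum of weighted absolute distances on a line, the optimum is the weighted median (not the mean). Total weight W = 332; half-weight = 166.
Sort by position and accumulate weight:
  mile 13 (Zone I, w=70) → cum 70
  mile 18 (Zone II, w=75) → cum 145
  mile 46 (Zone III, w=50) → cum 195  ≥ 166 → median here
  mile 68 (Zone IV, w=12) → cum 207
  mile 75 (Zone V, w=125) → cum 332
Optimal location: mile 46.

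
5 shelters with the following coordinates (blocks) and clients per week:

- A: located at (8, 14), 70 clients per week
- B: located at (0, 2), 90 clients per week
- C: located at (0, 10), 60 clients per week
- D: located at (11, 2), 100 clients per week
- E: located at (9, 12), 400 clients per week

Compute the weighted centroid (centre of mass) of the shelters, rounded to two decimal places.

(7.31, 9.39)

The minimiser of Σwᵢ‖p−pᵢ‖² is the weighted centroid p* = (Σwᵢpᵢ)/(Σwᵢ).
Σwᵢ = 720.
Σwᵢxᵢ = 70·8 + 90·0 + 60·0 + 100·11 + 400·9 = 5260.
Σwᵢyᵢ = 70·14 + 90·2 + 60·10 + 100·2 + 400·12 = 6760.
x* = 5260/720 = 7.31, y* = 6760/720 = 9.39.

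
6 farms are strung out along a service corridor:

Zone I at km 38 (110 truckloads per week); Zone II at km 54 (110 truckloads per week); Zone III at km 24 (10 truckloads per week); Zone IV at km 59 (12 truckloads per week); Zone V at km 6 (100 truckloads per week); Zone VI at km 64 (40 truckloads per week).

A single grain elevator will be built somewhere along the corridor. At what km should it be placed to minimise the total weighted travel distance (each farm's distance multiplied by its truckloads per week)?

For a sum of weighted absolute distances on a line, the optimum is the weighted median (not the mean). Total weight W = 382; half-weight = 191.
Sort by position and accumulate weight:
  km 6 (Zone V, w=100) → cum 100
  km 24 (Zone III, w=10) → cum 110
  km 38 (Zone I, w=110) → cum 220  ≥ 191 → median here
  km 54 (Zone II, w=110) → cum 330
  km 59 (Zone IV, w=12) → cum 342
  km 64 (Zone VI, w=40) → cum 382
Optimal location: km 38.

x = 38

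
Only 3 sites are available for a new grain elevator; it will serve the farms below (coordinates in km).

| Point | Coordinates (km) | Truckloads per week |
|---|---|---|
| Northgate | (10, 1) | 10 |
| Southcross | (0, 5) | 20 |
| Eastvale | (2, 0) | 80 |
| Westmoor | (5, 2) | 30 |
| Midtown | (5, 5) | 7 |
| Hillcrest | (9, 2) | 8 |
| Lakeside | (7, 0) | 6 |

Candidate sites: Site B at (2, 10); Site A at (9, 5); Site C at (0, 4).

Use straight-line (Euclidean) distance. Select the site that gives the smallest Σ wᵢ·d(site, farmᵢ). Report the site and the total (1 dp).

Total weighted distance at each candidate:
  Site B (2, 10): total = 1477.4
  Site A (9, 5): total = 1143.7
  Site C (0, 4): total = 801.6
Minimum is at Site C with total 801.6 km.

Site C, total 801.6 km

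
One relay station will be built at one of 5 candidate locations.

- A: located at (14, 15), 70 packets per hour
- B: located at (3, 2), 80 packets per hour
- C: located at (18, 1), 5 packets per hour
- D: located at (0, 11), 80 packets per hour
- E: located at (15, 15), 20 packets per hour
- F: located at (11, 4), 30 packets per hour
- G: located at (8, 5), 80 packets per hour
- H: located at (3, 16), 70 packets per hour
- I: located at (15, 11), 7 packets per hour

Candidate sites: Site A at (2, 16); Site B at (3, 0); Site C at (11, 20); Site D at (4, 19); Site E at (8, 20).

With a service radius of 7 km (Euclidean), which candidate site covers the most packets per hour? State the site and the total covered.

Site A, covering 150

Coverage radius r = 7 km; a point is covered iff (Δx)²+(Δy)² ≤ 7² = 49.
  Site A (2, 16): covers {D, H} → 150
  Site B (3, 0): covers {B} → 80
  Site C (11, 20): covers {A, E} → 90
  Site D (4, 19): covers {H} → 70
  Site E (8, 20): covers {H} → 70
Maximum coverage at Site A: 150 packets per hour.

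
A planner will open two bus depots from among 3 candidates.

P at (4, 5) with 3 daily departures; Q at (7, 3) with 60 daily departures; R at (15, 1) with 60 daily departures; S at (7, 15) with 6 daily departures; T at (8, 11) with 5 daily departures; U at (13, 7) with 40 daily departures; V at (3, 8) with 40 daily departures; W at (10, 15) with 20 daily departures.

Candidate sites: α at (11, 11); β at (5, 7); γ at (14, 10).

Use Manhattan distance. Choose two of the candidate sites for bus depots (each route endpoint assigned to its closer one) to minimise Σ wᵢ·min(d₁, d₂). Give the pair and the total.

Evaluate every pair (each demand assigned to the nearer of the two):
  {β, γ}: total = 1524
  {α, β}: total = 1732
  {α, γ}: total = 2122
Best pair: {β, γ} with total 1524.

{β, γ}, total 1524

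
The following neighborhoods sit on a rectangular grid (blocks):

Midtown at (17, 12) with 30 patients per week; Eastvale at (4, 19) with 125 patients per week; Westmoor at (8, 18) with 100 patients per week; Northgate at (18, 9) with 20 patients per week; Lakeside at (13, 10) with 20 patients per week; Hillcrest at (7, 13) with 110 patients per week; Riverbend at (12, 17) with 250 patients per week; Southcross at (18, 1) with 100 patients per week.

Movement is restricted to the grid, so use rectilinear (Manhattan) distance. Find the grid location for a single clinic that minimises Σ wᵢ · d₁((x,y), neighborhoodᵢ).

Manhattan distance separates: Σwᵢ(|x−xᵢ|+|y−yᵢ|) = Σwᵢ|x−xᵢ| + Σwᵢ|y−yᵢ|, so x and y are optimised independently as 1-D weighted medians.
Total weight W = 755; half = 377.5.
x-coordinate, sorted with cumulative weight:
  x=4 (Eastvale, w=125) cum 125
  x=7 (Hillcrest, w=110) cum 235
  x=8 (Westmoor, w=100) cum 335
  x=12 (Riverbend, w=250) cum 585  ← median
  x=13 (Lakeside, w=20) cum 605
  x=17 (Midtown, w=30) cum 635
  x=18 (Northgate, w=20) cum 655
  x=18 (Southcross, w=100) cum 755
⇒ x* = 12
y-coordinate, sorted with cumulative weight:
  y=1 (Southcross, w=100) cum 100
  y=9 (Northgate, w=20) cum 120
  y=10 (Lakeside, w=20) cum 140
  y=12 (Midtown, w=30) cum 170
  y=13 (Hillcrest, w=110) cum 280
  y=17 (Riverbend, w=250) cum 530  ← median
  y=18 (Westmoor, w=100) cum 630
  y=19 (Eastvale, w=125) cum 755
⇒ y* = 17

(12, 17)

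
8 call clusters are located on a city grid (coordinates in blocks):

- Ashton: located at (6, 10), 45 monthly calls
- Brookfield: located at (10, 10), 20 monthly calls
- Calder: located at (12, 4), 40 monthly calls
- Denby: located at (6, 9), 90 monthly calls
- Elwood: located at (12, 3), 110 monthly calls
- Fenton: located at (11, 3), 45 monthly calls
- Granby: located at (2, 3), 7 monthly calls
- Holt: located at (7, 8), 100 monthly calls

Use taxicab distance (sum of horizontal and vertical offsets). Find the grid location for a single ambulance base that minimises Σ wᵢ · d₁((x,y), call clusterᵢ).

Manhattan distance separates: Σwᵢ(|x−xᵢ|+|y−yᵢ|) = Σwᵢ|x−xᵢ| + Σwᵢ|y−yᵢ|, so x and y are optimised independently as 1-D weighted medians.
Total weight W = 457; half = 228.5.
x-coordinate, sorted with cumulative weight:
  x=2 (Granby, w=7) cum 7
  x=6 (Ashton, w=45) cum 52
  x=6 (Denby, w=90) cum 142
  x=7 (Holt, w=100) cum 242  ← median
  x=10 (Brookfield, w=20) cum 262
  x=11 (Fenton, w=45) cum 307
  x=12 (Calder, w=40) cum 347
  x=12 (Elwood, w=110) cum 457
⇒ x* = 7
y-coordinate, sorted with cumulative weight:
  y=3 (Elwood, w=110) cum 110
  y=3 (Fenton, w=45) cum 155
  y=3 (Granby, w=7) cum 162
  y=4 (Calder, w=40) cum 202
  y=8 (Holt, w=100) cum 302  ← median
  y=9 (Denby, w=90) cum 392
  y=10 (Ashton, w=45) cum 437
  y=10 (Brookfield, w=20) cum 457
⇒ y* = 8

(7, 8)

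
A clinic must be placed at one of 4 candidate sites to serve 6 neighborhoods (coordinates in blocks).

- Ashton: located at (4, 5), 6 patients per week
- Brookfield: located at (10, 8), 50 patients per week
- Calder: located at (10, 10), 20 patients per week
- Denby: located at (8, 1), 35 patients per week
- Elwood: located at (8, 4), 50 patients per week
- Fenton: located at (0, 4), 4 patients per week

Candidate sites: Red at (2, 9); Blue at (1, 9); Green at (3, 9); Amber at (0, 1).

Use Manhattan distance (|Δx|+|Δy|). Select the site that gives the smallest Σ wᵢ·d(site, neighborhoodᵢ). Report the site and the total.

Total weighted distance at each candidate:
  Red (2, 9): total = 1734
  Blue (1, 9): total = 1891
  Green (3, 9): total = 1577
  Amber (0, 1): total = 2120
Minimum is at Green with total 1577 blocks.

Green, total 1577 blocks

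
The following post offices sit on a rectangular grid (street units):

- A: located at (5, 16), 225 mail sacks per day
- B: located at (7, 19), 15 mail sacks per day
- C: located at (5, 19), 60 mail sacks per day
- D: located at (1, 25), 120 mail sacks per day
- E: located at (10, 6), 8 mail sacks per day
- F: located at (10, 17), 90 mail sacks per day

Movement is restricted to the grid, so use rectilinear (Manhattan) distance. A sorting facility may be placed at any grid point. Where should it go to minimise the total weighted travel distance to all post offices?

(5, 17)

Manhattan distance separates: Σwᵢ(|x−xᵢ|+|y−yᵢ|) = Σwᵢ|x−xᵢ| + Σwᵢ|y−yᵢ|, so x and y are optimised independently as 1-D weighted medians.
Total weight W = 518; half = 259.
x-coordinate, sorted with cumulative weight:
  x=1 (D, w=120) cum 120
  x=5 (A, w=225) cum 345  ← median
  x=5 (C, w=60) cum 405
  x=7 (B, w=15) cum 420
  x=10 (E, w=8) cum 428
  x=10 (F, w=90) cum 518
⇒ x* = 5
y-coordinate, sorted with cumulative weight:
  y=6 (E, w=8) cum 8
  y=16 (A, w=225) cum 233
  y=17 (F, w=90) cum 323  ← median
  y=19 (B, w=15) cum 338
  y=19 (C, w=60) cum 398
  y=25 (D, w=120) cum 518
⇒ y* = 17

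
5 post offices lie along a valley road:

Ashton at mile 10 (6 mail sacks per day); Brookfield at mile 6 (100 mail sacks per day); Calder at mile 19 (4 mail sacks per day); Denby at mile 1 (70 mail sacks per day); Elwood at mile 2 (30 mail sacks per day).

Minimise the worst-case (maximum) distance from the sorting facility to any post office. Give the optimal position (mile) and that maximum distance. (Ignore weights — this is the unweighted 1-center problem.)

The 1-center on a line is the midpoint of the two extreme points: leftmost at 1, rightmost at 19.
Optimal location = (1 + 19)/2 = 10; maximum distance = (19 − 1)/2 = 9.

location 10, max distance 9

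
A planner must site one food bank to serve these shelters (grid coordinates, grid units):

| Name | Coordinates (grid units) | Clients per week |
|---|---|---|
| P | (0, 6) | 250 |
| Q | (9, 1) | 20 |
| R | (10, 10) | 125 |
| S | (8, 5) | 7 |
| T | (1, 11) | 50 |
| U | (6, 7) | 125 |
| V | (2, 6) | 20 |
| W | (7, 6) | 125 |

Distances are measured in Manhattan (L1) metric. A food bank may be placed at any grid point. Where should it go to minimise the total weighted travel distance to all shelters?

(6, 6)

Manhattan distance separates: Σwᵢ(|x−xᵢ|+|y−yᵢ|) = Σwᵢ|x−xᵢ| + Σwᵢ|y−yᵢ|, so x and y are optimised independently as 1-D weighted medians.
Total weight W = 722; half = 361.
x-coordinate, sorted with cumulative weight:
  x=0 (P, w=250) cum 250
  x=1 (T, w=50) cum 300
  x=2 (V, w=20) cum 320
  x=6 (U, w=125) cum 445  ← median
  x=7 (W, w=125) cum 570
  x=8 (S, w=7) cum 577
  x=9 (Q, w=20) cum 597
  x=10 (R, w=125) cum 722
⇒ x* = 6
y-coordinate, sorted with cumulative weight:
  y=1 (Q, w=20) cum 20
  y=5 (S, w=7) cum 27
  y=6 (P, w=250) cum 277
  y=6 (V, w=20) cum 297
  y=6 (W, w=125) cum 422  ← median
  y=7 (U, w=125) cum 547
  y=10 (R, w=125) cum 672
  y=11 (T, w=50) cum 722
⇒ y* = 6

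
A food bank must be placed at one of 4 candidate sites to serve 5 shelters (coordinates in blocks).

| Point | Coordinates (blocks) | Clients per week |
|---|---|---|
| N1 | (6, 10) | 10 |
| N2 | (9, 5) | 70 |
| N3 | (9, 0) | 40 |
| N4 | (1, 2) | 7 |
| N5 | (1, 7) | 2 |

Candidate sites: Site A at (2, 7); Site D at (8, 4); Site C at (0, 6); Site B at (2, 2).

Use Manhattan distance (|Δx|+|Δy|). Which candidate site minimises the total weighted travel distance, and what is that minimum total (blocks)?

Total weighted distance at each candidate:
  Site A (2, 7): total = 1304
  Site D (8, 4): total = 503
  Site C (0, 6): total = 1439
  Site B (2, 2): total = 1199
Minimum is at Site D with total 503 blocks.

Site D, total 503 blocks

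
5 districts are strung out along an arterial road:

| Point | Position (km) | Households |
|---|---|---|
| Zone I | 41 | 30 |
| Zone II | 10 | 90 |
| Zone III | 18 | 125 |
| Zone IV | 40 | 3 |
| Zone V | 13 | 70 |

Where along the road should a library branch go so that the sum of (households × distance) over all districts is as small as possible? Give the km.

x = 13

For a sum of weighted absolute distances on a line, the optimum is the weighted median (not the mean). Total weight W = 318; half-weight = 159.
Sort by position and accumulate weight:
  km 10 (Zone II, w=90) → cum 90
  km 13 (Zone V, w=70) → cum 160  ≥ 159 → median here
  km 18 (Zone III, w=125) → cum 285
  km 40 (Zone IV, w=3) → cum 288
  km 41 (Zone I, w=30) → cum 318
Optimal location: km 13.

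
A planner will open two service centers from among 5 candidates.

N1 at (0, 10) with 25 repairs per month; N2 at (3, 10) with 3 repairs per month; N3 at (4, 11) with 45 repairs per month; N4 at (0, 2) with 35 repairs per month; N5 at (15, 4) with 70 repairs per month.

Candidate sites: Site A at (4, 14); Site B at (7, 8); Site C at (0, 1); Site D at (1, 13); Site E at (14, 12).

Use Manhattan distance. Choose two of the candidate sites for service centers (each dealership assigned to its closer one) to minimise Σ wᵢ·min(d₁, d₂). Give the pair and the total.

{Site B, Site C}, total 1388

Evaluate every pair (each demand assigned to the nearer of the two):
  {Site B, Site C}: total = 1388
  {Site D, Site E}: total = 1390
  {Site C, Site E}: total = 1421
  {Site A, Site E}: total = 1540
  {Site B, Site E}: total = 1598
  {Site B, Site D}: total = 1600
  {Site C, Site D}: total = 1635
  {Site A, Site B}: total = 1645
  {Site A, Site C}: total = 1645
  {Site A, Site D}: total = 2140
Best pair: {Site B, Site C} with total 1388.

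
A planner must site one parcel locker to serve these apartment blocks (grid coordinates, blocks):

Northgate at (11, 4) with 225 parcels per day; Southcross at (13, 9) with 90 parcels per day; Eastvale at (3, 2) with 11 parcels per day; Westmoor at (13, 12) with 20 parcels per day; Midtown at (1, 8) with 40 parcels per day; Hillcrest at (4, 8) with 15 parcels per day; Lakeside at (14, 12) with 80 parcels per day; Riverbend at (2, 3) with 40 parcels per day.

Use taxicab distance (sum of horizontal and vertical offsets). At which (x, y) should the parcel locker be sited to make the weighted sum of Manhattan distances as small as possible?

Manhattan distance separates: Σwᵢ(|x−xᵢ|+|y−yᵢ|) = Σwᵢ|x−xᵢ| + Σwᵢ|y−yᵢ|, so x and y are optimised independently as 1-D weighted medians.
Total weight W = 521; half = 260.5.
x-coordinate, sorted with cumulative weight:
  x=1 (Midtown, w=40) cum 40
  x=2 (Riverbend, w=40) cum 80
  x=3 (Eastvale, w=11) cum 91
  x=4 (Hillcrest, w=15) cum 106
  x=11 (Northgate, w=225) cum 331  ← median
  x=13 (Southcross, w=90) cum 421
  x=13 (Westmoor, w=20) cum 441
  x=14 (Lakeside, w=80) cum 521
⇒ x* = 11
y-coordinate, sorted with cumulative weight:
  y=2 (Eastvale, w=11) cum 11
  y=3 (Riverbend, w=40) cum 51
  y=4 (Northgate, w=225) cum 276  ← median
  y=8 (Midtown, w=40) cum 316
  y=8 (Hillcrest, w=15) cum 331
  y=9 (Southcross, w=90) cum 421
  y=12 (Westmoor, w=20) cum 441
  y=12 (Lakeside, w=80) cum 521
⇒ y* = 4

(11, 4)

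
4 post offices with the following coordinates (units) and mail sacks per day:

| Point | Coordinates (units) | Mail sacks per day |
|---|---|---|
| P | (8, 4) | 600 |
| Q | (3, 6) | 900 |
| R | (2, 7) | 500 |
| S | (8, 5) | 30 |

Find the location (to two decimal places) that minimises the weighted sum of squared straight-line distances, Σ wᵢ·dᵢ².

(4.31, 5.64)

The minimiser of Σwᵢ‖p−pᵢ‖² is the weighted centroid p* = (Σwᵢpᵢ)/(Σwᵢ).
Σwᵢ = 2030.
Σwᵢxᵢ = 600·8 + 900·3 + 500·2 + 30·8 = 8740.
Σwᵢyᵢ = 600·4 + 900·6 + 500·7 + 30·5 = 11450.
x* = 8740/2030 = 4.31, y* = 11450/2030 = 5.64.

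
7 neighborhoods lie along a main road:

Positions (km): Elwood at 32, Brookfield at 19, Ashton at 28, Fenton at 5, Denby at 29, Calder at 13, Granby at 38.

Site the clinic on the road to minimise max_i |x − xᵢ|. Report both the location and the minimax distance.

location 21.5, max distance 16.5

The 1-center on a line is the midpoint of the two extreme points: leftmost at 5, rightmost at 38.
Optimal location = (5 + 38)/2 = 21.5; maximum distance = (38 − 5)/2 = 16.5.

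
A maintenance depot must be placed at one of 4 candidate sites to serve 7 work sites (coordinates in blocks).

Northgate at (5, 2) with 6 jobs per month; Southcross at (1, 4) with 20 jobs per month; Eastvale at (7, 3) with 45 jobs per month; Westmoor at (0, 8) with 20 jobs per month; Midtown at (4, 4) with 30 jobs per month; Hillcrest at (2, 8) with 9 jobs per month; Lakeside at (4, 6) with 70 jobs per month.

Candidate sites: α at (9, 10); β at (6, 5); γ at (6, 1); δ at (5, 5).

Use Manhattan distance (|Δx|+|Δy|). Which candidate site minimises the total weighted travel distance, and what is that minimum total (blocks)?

Total weighted distance at each candidate:
  α (9, 10): total = 2018
  β (6, 5): total = 822
  γ (6, 1): total = 1306
  δ (5, 5): total = 712
Minimum is at δ with total 712 blocks.

δ, total 712 blocks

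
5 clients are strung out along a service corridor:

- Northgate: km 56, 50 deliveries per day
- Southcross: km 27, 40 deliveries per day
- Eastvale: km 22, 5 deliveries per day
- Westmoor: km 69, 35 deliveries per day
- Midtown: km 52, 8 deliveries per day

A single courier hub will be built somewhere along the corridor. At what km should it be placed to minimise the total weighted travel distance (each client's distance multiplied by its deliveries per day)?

For a sum of weighted absolute distances on a line, the optimum is the weighted median (not the mean). Total weight W = 138; half-weight = 69.
Sort by position and accumulate weight:
  km 22 (Eastvale, w=5) → cum 5
  km 27 (Southcross, w=40) → cum 45
  km 52 (Midtown, w=8) → cum 53
  km 56 (Northgate, w=50) → cum 103  ≥ 69 → median here
  km 69 (Westmoor, w=35) → cum 138
Optimal location: km 56.

x = 56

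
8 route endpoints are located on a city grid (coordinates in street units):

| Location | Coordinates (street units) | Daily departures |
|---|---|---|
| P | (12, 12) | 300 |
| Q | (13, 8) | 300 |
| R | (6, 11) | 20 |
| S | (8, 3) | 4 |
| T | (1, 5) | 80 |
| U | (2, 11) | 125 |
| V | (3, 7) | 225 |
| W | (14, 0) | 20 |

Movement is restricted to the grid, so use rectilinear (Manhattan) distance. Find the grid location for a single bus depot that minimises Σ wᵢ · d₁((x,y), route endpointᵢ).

Manhattan distance separates: Σwᵢ(|x−xᵢ|+|y−yᵢ|) = Σwᵢ|x−xᵢ| + Σwᵢ|y−yᵢ|, so x and y are optimised independently as 1-D weighted medians.
Total weight W = 1074; half = 537.
x-coordinate, sorted with cumulative weight:
  x=1 (T, w=80) cum 80
  x=2 (U, w=125) cum 205
  x=3 (V, w=225) cum 430
  x=6 (R, w=20) cum 450
  x=8 (S, w=4) cum 454
  x=12 (P, w=300) cum 754  ← median
  x=13 (Q, w=300) cum 1054
  x=14 (W, w=20) cum 1074
⇒ x* = 12
y-coordinate, sorted with cumulative weight:
  y=0 (W, w=20) cum 20
  y=3 (S, w=4) cum 24
  y=5 (T, w=80) cum 104
  y=7 (V, w=225) cum 329
  y=8 (Q, w=300) cum 629  ← median
  y=11 (R, w=20) cum 649
  y=11 (U, w=125) cum 774
  y=12 (P, w=300) cum 1074
⇒ y* = 8

(12, 8)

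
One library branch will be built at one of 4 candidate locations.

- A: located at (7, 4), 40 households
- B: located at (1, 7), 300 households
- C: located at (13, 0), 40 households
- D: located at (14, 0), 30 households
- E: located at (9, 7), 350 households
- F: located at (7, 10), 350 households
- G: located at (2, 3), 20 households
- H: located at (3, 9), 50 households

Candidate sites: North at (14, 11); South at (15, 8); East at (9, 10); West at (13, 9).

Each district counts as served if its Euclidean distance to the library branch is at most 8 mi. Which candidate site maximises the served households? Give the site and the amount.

Coverage radius r = 8 mi; a point is covered iff (Δx)²+(Δy)² ≤ 8² = 64.
  North (14, 11): covers {E, F} → 700
  South (15, 8): covers {E} → 350
  East (9, 10): covers {A, E, F, H} → 790
  West (13, 9): covers {A, E, F} → 740
Maximum coverage at East: 790 households.

East, covering 790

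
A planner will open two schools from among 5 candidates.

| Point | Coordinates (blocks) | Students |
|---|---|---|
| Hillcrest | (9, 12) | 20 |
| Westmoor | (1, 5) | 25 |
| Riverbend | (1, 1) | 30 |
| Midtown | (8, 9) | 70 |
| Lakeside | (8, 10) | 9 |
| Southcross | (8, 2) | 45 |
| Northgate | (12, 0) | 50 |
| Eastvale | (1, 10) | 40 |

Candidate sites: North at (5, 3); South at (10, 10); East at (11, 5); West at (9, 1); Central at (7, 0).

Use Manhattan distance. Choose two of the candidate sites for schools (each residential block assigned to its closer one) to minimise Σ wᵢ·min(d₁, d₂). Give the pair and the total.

Evaluate every pair (each demand assigned to the nearer of the two):
  {South, West}: total = 1478
  {South, Central}: total = 1518
  {North, South}: total = 1658
  {South, East}: total = 1888
  {North, East}: total = 1992
  {North, West}: total = 2000
  {East, West}: total = 2122
  {North, Central}: total = 2135
  {East, Central}: total = 2187
  {West, Central}: total = 2355
Best pair: {South, West} with total 1478.

{South, West}, total 1478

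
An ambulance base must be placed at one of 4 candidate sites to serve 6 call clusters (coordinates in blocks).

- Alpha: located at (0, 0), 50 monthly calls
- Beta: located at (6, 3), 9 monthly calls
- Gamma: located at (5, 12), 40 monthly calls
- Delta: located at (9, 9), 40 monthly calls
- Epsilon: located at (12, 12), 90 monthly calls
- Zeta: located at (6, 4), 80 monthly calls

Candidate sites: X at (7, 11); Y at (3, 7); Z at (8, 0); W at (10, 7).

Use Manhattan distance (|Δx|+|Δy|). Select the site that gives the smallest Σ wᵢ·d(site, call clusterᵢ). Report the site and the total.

Total weighted distance at each candidate:
  X (7, 11): total = 2441
  Y (3, 7): total = 2903
  Z (8, 0): total = 3365
  W (10, 7): total = 2632
Minimum is at X with total 2441 blocks.

X, total 2441 blocks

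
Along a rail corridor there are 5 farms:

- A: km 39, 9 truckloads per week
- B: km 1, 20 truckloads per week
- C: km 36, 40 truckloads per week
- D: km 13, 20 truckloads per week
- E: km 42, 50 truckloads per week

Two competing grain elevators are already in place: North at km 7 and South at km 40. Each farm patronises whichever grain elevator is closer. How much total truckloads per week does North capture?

40

The indifferent point is the midpoint (7+40)/2 = 23.5; farms left of it (closer to North at 7) go to North, those right go to South.
  B at 1 (w=20) → North
  D at 13 (w=20) → North
  C at 36 (w=40) → South
  A at 39 (w=9) → South
  E at 42 (w=50) → South
North captures 40; South captures 99.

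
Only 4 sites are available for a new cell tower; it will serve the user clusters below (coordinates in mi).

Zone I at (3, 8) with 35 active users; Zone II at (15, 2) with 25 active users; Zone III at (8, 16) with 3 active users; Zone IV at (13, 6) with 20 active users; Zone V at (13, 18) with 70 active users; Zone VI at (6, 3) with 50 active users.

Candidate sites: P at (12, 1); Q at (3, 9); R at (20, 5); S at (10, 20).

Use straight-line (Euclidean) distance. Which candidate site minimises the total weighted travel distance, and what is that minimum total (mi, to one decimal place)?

Q, total 1894.1 mi

Total weighted distance at each candidate:
  P (12, 1): total = 2135.0
  Q (3, 9): total = 1894.1
  R (20, 5): total = 2680.9
  S (10, 20): total = 2378.6
Minimum is at Q with total 1894.1 mi.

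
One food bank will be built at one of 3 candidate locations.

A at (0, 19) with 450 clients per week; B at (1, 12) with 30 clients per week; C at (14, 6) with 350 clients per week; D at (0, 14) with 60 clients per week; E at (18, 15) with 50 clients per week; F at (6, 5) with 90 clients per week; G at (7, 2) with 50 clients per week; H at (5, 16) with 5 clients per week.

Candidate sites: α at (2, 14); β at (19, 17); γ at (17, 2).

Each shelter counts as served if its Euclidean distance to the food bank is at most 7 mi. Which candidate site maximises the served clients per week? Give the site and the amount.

α, covering 545

Coverage radius r = 7 mi; a point is covered iff (Δx)²+(Δy)² ≤ 7² = 49.
  α (2, 14): covers {A, B, D, H} → 545
  β (19, 17): covers {E} → 50
  γ (17, 2): covers {C} → 350
Maximum coverage at α: 545 clients per week.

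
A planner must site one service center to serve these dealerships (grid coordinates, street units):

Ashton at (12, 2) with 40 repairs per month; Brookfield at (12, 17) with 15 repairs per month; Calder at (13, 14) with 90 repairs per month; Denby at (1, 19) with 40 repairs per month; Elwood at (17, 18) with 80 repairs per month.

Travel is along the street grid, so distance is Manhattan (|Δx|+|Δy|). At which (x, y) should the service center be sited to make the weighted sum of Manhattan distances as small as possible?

Manhattan distance separates: Σwᵢ(|x−xᵢ|+|y−yᵢ|) = Σwᵢ|x−xᵢ| + Σwᵢ|y−yᵢ|, so x and y are optimised independently as 1-D weighted medians.
Total weight W = 265; half = 132.5.
x-coordinate, sorted with cumulative weight:
  x=1 (Denby, w=40) cum 40
  x=12 (Ashton, w=40) cum 80
  x=12 (Brookfield, w=15) cum 95
  x=13 (Calder, w=90) cum 185  ← median
  x=17 (Elwood, w=80) cum 265
⇒ x* = 13
y-coordinate, sorted with cumulative weight:
  y=2 (Ashton, w=40) cum 40
  y=14 (Calder, w=90) cum 130
  y=17 (Brookfield, w=15) cum 145  ← median
  y=18 (Elwood, w=80) cum 225
  y=19 (Denby, w=40) cum 265
⇒ y* = 17

(13, 17)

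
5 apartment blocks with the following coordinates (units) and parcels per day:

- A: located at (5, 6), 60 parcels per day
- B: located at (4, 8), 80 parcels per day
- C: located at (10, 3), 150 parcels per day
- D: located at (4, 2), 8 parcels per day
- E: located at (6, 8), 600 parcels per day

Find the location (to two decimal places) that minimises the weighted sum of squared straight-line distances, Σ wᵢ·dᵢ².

(6.41, 6.98)

The minimiser of Σwᵢ‖p−pᵢ‖² is the weighted centroid p* = (Σwᵢpᵢ)/(Σwᵢ).
Σwᵢ = 898.
Σwᵢxᵢ = 60·5 + 80·4 + 150·10 + 8·4 + 600·6 = 5752.
Σwᵢyᵢ = 60·6 + 80·8 + 150·3 + 8·2 + 600·8 = 6266.
x* = 5752/898 = 6.41, y* = 6266/898 = 6.98.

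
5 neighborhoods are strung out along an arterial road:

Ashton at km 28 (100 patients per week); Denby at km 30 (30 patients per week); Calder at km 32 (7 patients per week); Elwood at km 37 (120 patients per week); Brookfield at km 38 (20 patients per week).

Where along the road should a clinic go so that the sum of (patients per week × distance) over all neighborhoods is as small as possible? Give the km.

For a sum of weighted absolute distances on a line, the optimum is the weighted median (not the mean). Total weight W = 277; half-weight = 138.5.
Sort by position and accumulate weight:
  km 28 (Ashton, w=100) → cum 100
  km 30 (Denby, w=30) → cum 130
  km 32 (Calder, w=7) → cum 137
  km 37 (Elwood, w=120) → cum 257  ≥ 138.5 → median here
  km 38 (Brookfield, w=20) → cum 277
Optimal location: km 37.

x = 37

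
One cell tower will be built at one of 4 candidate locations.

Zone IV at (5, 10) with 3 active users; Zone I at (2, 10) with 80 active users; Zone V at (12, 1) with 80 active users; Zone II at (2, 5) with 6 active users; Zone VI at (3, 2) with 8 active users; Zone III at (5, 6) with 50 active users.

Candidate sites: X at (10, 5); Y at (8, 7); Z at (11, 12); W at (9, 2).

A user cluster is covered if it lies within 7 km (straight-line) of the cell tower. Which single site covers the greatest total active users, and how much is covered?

Coverage radius r = 7 km; a point is covered iff (Δx)²+(Δy)² ≤ 7² = 49.
  X (10, 5): covers {Zone V, Zone III} → 130
  Y (8, 7): covers {Zone IV, Zone I, Zone II, Zone III} → 139
  Z (11, 12): covers {Zone IV} → 3
  W (9, 2): covers {Zone V, Zone VI, Zone III} → 138
Maximum coverage at Y: 139 active users.

Y, covering 139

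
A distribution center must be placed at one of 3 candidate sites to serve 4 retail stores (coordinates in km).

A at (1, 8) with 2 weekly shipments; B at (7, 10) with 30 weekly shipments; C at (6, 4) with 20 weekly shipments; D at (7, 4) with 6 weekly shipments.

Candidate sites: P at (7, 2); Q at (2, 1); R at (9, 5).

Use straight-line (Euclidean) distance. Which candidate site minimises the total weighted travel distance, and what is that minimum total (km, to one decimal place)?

Total weighted distance at each candidate:
  P (7, 2): total = 313.7
  Q (2, 1): total = 458.0
  R (9, 5): total = 255.3
Minimum is at R with total 255.3 km.

R, total 255.3 km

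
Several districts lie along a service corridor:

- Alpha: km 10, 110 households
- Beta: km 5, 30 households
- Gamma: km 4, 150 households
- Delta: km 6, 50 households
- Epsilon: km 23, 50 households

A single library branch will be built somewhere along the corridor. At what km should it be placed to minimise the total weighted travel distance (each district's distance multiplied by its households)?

For a sum of weighted absolute distances on a line, the optimum is the weighted median (not the mean). Total weight W = 390; half-weight = 195.
Sort by position and accumulate weight:
  km 4 (Gamma, w=150) → cum 150
  km 5 (Beta, w=30) → cum 180
  km 6 (Delta, w=50) → cum 230  ≥ 195 → median here
  km 10 (Alpha, w=110) → cum 340
  km 23 (Epsilon, w=50) → cum 390
Optimal location: km 6.

x = 6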